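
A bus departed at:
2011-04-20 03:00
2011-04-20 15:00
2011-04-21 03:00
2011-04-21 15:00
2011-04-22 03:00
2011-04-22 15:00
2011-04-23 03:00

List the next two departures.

2011-04-23 15:00, 2011-04-24 03:00

Spacing: 12, 12, 12, 12, 12, 12 h — constant 12 h.
2011-04-23 03:00 + 12 h = 2011-04-23 15:00.
2011-04-23 15:00 + 12 h = 2011-04-24 03:00.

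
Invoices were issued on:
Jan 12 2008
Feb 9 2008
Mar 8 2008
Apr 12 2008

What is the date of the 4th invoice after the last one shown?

Aug 9 2008

These are Saturdays at 28- or 35-day spacing (28, 28, 35).
The pattern: 2nd Saturday of the month.
2nd Saturday of May 2008: May 10 2008.
June 2008 — 2nd Saturday is Jun 14 2008.
2nd Saturday of July 2008: Jul 12 2008.
August 2008 — 2nd Saturday is Aug 9 2008.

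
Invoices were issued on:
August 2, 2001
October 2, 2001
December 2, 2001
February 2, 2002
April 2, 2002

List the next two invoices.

June 2, 2002; August 2, 2002

Gaps: 61, 61, 62, 59 days — not constant. Every event is on the 2nd of the month.
Pattern: the 2nd of every 2 months.
Next: June 2002 → June 2, 2002.
Next: August 2002 → August 2, 2002.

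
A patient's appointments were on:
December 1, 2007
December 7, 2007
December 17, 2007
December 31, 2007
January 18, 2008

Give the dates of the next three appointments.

Intervals are 6, 10, 14, 18 days — an arithmetic progression with common difference 4.
Next gap: 22 days. January 18, 2008 + 22 days = February 9, 2008.
Next gap: 26 days. February 9, 2008 + 26 days = March 6, 2008.
Next gap: 30 days. March 6, 2008 + 30 days = April 5, 2008.

February 9, 2008; March 6, 2008; April 5, 2008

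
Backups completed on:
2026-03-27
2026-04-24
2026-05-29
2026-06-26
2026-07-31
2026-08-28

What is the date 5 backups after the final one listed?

2027-01-29

All Fridays; the gaps (28, 35, 28, 35, 28) vary with month length.
This is the last Friday of each month.
Last Friday of September 2026: 2026-09-25.
Last Friday of October 2026: 2026-10-30.
November 2026 ends with Friday 2026-11-27.
December 2026 ends with Friday 2026-12-25.
Last Friday of January 2027: 2027-01-29.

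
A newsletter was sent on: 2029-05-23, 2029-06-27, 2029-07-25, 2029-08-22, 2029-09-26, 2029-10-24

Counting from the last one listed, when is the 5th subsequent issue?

2030-03-27

All dates are Wednesdays, 35, 28, 28, 35, 28 days apart.
Specifically, the 4th Wednesday of each month.
4th Wednesday of November 2029: 2029-11-28.
4th Wednesday of December 2029: 2029-12-26.
4th Wednesday of January 2030: 2030-01-23.
February 2030 — 4th Wednesday is 2030-02-27.
March 2030 — 4th Wednesday is 2030-03-27.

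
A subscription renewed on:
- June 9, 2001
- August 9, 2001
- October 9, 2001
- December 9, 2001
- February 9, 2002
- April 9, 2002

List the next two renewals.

The day-of-month is always 9 (61, 61, 61, 62, 59 days between events).
So this recurs on the 9th of every 2 months.
Next: June 2002 → June 9, 2002.
August 2002: August 9, 2002.

June 9, 2002; August 9, 2002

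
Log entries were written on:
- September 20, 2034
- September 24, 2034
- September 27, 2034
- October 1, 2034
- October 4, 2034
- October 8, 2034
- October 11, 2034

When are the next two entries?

Every event lands on a Wednesday or Sunday (gaps cycle 4, 3, 4, 3, 4, 3).
So the schedule is: every Wednesday and Sunday.
Next Sunday: October 15, 2034.
The following Wednesday is October 18, 2034.

October 15, 2034; October 18, 2034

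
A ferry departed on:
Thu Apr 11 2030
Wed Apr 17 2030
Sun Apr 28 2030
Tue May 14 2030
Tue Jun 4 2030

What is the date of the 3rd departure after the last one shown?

Intervals are 6, 11, 16, 21 days — an arithmetic progression with common difference 5.
Next gap: 26 days. Tue Jun 4 2030 + 26 days = Sun Jun 30 2030.
Next gap: 31 days. Sun Jun 30 2030 + 31 days = Wed Jul 31 2030.
Next gap: 36 days. Wed Jul 31 2030 + 36 days = Thu Sep 5 2030.

Thu Sep 5 2030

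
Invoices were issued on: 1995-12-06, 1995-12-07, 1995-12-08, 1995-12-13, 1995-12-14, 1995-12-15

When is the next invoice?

1995-12-20

Every event lands on a Wednesday or Thursday or Friday (gaps cycle 1, 1, 5, 1, 1).
So the schedule is: every Wednesday, Thursday and Friday.
The following Wednesday is 1995-12-20.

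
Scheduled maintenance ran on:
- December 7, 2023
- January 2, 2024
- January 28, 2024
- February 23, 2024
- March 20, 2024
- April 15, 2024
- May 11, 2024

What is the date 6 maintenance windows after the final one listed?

October 14, 2024

Every event comes 26 days after the last (26, 26, 26, 26, 26, 26).
May 11, 2024 + 26 days = June 6, 2024.
June 6, 2024 + 26 days = July 2, 2024.
July 2, 2024 + 26 days = July 28, 2024.
July 28, 2024 + 26 days = August 23, 2024.
August 23, 2024 + 26 days = September 18, 2024.
September 18, 2024 + 26 days = October 14, 2024.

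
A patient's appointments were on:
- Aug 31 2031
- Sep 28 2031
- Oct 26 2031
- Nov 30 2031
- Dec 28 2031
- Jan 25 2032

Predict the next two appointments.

These are Sundays with 28, 28, 35, 28, 28-day gaps.
Each is the final Sunday of its month — Aug 31 2031 is past the 28th, so '4th Sunday' doesn't fit.
February 2032 ends with Sunday Feb 29 2032.
Last Sunday of March 2032: Mar 28 2032.

Feb 29 2032, Mar 28 2032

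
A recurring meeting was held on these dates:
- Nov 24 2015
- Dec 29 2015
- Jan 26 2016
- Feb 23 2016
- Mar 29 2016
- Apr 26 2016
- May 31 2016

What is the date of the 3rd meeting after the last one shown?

Aug 30 2016

Every date is a Tuesday; gaps 35, 28, 28, 35, 28, 35 days.
Each is the last Tuesday of its month (at least one falls on the 29th or later, ruling out '4th Tuesday').
Last Tuesday of June 2016: Jun 28 2016.
Last Tuesday of July 2016: Jul 26 2016.
August 2016 ends with Tuesday Aug 30 2016.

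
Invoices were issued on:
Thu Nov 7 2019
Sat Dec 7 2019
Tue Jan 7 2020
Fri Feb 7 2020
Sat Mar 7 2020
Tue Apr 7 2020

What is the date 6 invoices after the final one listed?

Wed Oct 7 2020

Each date is the 7th; the gaps (30, 31, 31, 29, 31) track the month lengths.
The rule is the 7th of each month.
May 2020: Thu May 7 2020.
June 2020: Sun Jun 7 2020.
July 2020: Tue Jul 7 2020.
Next: August 2020 → Fri Aug 7 2020.
Next: September 2020 → Mon Sep 7 2020.
Next: October 2020 → Wed Oct 7 2020.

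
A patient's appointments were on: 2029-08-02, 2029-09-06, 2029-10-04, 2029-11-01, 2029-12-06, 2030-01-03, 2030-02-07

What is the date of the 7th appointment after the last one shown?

Gaps: 35, 28, 28, 35, 28, 35 days — a mix of 28 and 35. Every date is a Thursday.
Each is the 1st Thursday of its month.
March 2030 — 1st Thursday is 2030-03-07.
April 2030 — 1st Thursday is 2030-04-04.
May 2030 — 1st Thursday is 2030-05-02.
June 2030 — 1st Thursday is 2030-06-06.
1st Thursday of July 2030: 2030-07-04.
August 2030 — 1st Thursday is 2030-08-01.
September 2030 — 1st Thursday is 2030-09-05.

2030-09-05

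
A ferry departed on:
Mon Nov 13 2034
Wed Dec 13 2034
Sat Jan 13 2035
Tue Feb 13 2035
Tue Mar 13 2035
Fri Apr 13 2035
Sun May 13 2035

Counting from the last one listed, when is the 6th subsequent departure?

Tue Nov 13 2035

Each date is the 13th; the gaps (30, 31, 31, 28, 31, 30) track the month lengths.
The rule is the 13th of each month.
Next: June 2035 → Wed Jun 13 2035.
Next: July 2035 → Fri Jul 13 2035.
Next: August 2035 → Mon Aug 13 2035.
Next: September 2035 → Thu Sep 13 2035.
Next: October 2035 → Sat Oct 13 2035.
November 2035: Tue Nov 13 2035.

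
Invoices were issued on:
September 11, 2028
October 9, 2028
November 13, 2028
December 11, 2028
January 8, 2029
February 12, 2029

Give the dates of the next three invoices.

March 12, 2029; April 9, 2029; May 14, 2029

All dates are Mondays, 28, 35, 28, 28, 35 days apart.
Specifically, the 2nd Monday of each month.
2nd Monday of March 2029: March 12, 2029.
2nd Monday of April 2029: April 9, 2029.
May 2029 — 2nd Monday is May 14, 2029.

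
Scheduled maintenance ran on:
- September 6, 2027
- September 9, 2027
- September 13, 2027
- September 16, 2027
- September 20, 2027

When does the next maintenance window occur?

September 23, 2027

The gap pattern 3, 4, 3, 4 repeats every 2 events.
These are the Mondays and Thursdays of each week.
The following Thursday is September 23, 2027.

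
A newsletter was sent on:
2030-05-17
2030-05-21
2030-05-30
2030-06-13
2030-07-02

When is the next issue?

2030-07-26

Gaps: 4, 9, 14, 19 days — each gap is 5 larger than the previous one.
Next gap: 24 days. 2030-07-02 + 24 days = 2030-07-26.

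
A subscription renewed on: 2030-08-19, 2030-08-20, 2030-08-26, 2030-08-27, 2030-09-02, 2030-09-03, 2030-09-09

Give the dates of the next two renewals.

2030-09-10, 2030-09-16

Gaps: 1, 6, 1, 6, 1, 6 days — not constant, but cyclic with period 2.
The events fall on every Monday and Tuesday.
Next Tuesday: 2030-09-10.
Next Monday: 2030-09-16.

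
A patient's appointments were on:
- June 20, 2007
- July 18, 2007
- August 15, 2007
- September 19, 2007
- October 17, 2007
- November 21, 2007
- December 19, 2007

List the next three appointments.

All dates are Wednesdays, 28, 28, 35, 28, 35, 28 days apart.
Specifically, the 3rd Wednesday of each month.
3rd Wednesday of January 2008: January 16, 2008.
3rd Wednesday of February 2008: February 20, 2008.
March 2008 — 3rd Wednesday is March 19, 2008.

January 16, 2008; February 20, 2008; March 19, 2008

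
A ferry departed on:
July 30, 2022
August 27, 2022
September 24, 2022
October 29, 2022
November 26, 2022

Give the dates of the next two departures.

All Saturdays; the gaps (28, 28, 35, 28) vary with month length.
This is the last Saturday of each month.
December 2022 ends with Saturday December 31, 2022.
January 2023 ends with Saturday January 28, 2023.

December 31, 2022; January 28, 2023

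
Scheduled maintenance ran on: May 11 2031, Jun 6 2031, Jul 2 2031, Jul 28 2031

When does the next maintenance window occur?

The spacing is 26, 26, 26 days — always 26 days.
Jul 28 2031 + 26 days = Aug 23 2031.

Aug 23 2031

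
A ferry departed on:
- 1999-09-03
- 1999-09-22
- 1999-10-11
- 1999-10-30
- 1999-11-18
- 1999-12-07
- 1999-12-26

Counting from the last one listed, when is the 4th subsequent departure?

The spacing is 19, 19, 19, 19, 19, 19 days — always 19 days.
1999-12-26 + 19 days = 2000-01-14.
2000-01-14 + 19 days = 2000-02-02.
2000-02-02 + 19 days = 2000-02-21.
2000-02-21 + 19 days = 2000-03-11.

2000-03-11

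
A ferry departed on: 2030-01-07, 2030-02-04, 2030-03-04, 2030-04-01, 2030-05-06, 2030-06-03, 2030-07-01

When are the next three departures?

2030-08-05, 2030-09-02, 2030-10-07

All dates are Mondays, 28, 28, 28, 35, 28, 28 days apart.
Specifically, the 1st Monday of each month.
1st Monday of August 2030: 2030-08-05.
September 2030 — 1st Monday is 2030-09-02.
1st Monday of October 2030: 2030-10-07.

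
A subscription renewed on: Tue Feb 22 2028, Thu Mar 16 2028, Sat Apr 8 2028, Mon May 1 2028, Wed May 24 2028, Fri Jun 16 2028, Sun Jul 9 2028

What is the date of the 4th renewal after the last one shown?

Mon Oct 9 2028

Gaps between consecutive events: 23, 23, 23, 23, 23, 23 days — a constant 23-day interval.
Sun Jul 9 2028 + 23 days = Tue Aug 1 2028.
Tue Aug 1 2028 + 23 days = Thu Aug 24 2028.
Thu Aug 24 2028 + 23 days = Sat Sep 16 2028.
Sat Sep 16 2028 + 23 days = Mon Oct 9 2028.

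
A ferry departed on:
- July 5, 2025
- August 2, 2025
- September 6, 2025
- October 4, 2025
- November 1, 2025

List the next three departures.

All dates are Saturdays, 28, 35, 28, 28 days apart.
Specifically, the 1st Saturday of each month.
December 2025 — 1st Saturday is December 6, 2025.
January 2026 — 1st Saturday is January 3, 2026.
1st Saturday of February 2026: February 7, 2026.

December 6, 2025; January 3, 2026; February 7, 2026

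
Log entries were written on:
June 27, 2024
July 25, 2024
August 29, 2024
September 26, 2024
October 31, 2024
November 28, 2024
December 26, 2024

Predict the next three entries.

Every date is a Thursday; gaps 28, 35, 28, 35, 28, 28 days.
Each is the last Thursday of its month (at least one falls on the 29th or later, ruling out '4th Thursday').
Last Thursday of January 2025: January 30, 2025.
February 2025 ends with Thursday February 27, 2025.
Last Thursday of March 2025: March 27, 2025.

January 30, 2025; February 27, 2025; March 27, 2025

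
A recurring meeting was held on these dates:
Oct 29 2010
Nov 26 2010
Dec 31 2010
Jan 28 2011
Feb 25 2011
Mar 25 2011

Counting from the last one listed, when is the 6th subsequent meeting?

Sep 30 2011

Every date is a Friday; gaps 28, 35, 28, 28, 28 days.
Each is the last Friday of its month (at least one falls on the 29th or later, ruling out '4th Friday').
Last Friday of April 2011: Apr 29 2011.
Last Friday of May 2011: May 27 2011.
Last Friday of June 2011: Jun 24 2011.
Last Friday of July 2011: Jul 29 2011.
August 2011 ends with Friday Aug 26 2011.
September 2011 ends with Friday Sep 30 2011.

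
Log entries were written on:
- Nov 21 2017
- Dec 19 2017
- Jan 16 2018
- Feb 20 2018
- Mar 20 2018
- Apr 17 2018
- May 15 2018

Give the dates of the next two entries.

All dates are Tuesdays, 28, 28, 35, 28, 28, 28 days apart.
Specifically, the 3rd Tuesday of each month.
June 2018 — 3rd Tuesday is Jun 19 2018.
3rd Tuesday of July 2018: Jul 17 2018.

Jun 19 2018, Jul 17 2018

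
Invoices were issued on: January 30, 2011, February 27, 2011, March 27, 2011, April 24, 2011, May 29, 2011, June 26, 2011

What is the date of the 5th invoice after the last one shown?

Every date is a Sunday; gaps 28, 28, 28, 35, 28 days.
Each is the last Sunday of its month (at least one falls on the 29th or later, ruling out '4th Sunday').
July 2011 ends with Sunday July 31, 2011.
Last Sunday of August 2011: August 28, 2011.
Last Sunday of September 2011: September 25, 2011.
Last Sunday of October 2011: October 30, 2011.
November 2011 ends with Sunday November 27, 2011.

November 27, 2011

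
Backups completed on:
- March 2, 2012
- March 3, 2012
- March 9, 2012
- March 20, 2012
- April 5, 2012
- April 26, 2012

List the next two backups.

May 22, 2012; June 22, 2012

Gaps: 1, 6, 11, 16, 21 days — each gap is 5 larger than the previous one.
Next gap: 26 days. April 26, 2012 + 26 days = May 22, 2012.
Next gap: 31 days. May 22, 2012 + 31 days = June 22, 2012.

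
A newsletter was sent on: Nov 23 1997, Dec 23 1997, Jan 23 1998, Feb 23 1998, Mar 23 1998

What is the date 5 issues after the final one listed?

Each date is the 23rd; the gaps (30, 31, 31, 28) track the month lengths.
The rule is the 23rd of each month.
Next: April 1998 → Apr 23 1998.
May 1998: May 23 1998.
June 1998: Jun 23 1998.
July 1998: Jul 23 1998.
Next: August 1998 → Aug 23 1998.

Aug 23 1998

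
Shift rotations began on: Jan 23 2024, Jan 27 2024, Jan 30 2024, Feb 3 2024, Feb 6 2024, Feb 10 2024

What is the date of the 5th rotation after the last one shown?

Feb 27 2024

Gaps: 4, 3, 4, 3, 4 days — not constant, but cyclic with period 2.
The events fall on every Tuesday and Saturday.
The following Tuesday is Feb 13 2024.
Next Saturday: Feb 17 2024.
Next Tuesday: Feb 20 2024.
The following Saturday is Feb 24 2024.
Next Tuesday: Feb 27 2024.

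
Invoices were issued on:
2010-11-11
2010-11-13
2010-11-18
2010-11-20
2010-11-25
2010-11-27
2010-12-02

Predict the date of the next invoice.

Every event lands on a Thursday or Saturday (gaps cycle 2, 5, 2, 5, 2, 5).
So the schedule is: every Thursday and Saturday.
Next Saturday: 2010-12-04.

2010-12-04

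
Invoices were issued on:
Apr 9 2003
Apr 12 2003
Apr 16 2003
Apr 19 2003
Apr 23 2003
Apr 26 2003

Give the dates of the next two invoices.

Apr 30 2003, May 3 2003

Gaps: 3, 4, 3, 4, 3 days — not constant, but cyclic with period 2.
The events fall on every Wednesday and Saturday.
Next Wednesday: Apr 30 2003.
Next Saturday: May 3 2003.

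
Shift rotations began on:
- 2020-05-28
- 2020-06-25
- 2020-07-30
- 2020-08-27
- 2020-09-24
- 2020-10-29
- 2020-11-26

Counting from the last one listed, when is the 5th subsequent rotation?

2021-04-29

These are Thursdays with 28, 35, 28, 28, 35, 28-day gaps.
Each is the final Thursday of its month — 2020-07-30 is past the 28th, so '4th Thursday' doesn't fit.
December 2020 ends with Thursday 2020-12-31.
Last Thursday of January 2021: 2021-01-28.
Last Thursday of February 2021: 2021-02-25.
March 2021 ends with Thursday 2021-03-25.
April 2021 ends with Thursday 2021-04-29.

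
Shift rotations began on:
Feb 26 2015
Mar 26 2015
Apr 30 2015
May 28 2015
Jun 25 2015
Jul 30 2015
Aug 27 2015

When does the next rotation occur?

Sep 24 2015

Every date is a Thursday; gaps 28, 35, 28, 28, 35, 28 days.
Each is the last Thursday of its month (at least one falls on the 29th or later, ruling out '4th Thursday').
September 2015 ends with Thursday Sep 24 2015.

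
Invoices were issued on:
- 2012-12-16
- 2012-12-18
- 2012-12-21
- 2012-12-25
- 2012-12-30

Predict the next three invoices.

Intervals are 2, 3, 4, 5 days — an arithmetic progression with common difference 1.
Next gap: 6 days. 2012-12-30 + 6 days = 2013-01-05.
Next gap: 7 days. 2013-01-05 + 7 days = 2013-01-12.
Next gap: 8 days. 2013-01-12 + 8 days = 2013-01-20.

2013-01-05, 2013-01-12, 2013-01-20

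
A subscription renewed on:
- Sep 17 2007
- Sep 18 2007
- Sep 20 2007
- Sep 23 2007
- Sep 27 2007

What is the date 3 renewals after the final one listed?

Oct 15 2007

Intervals are 1, 2, 3, 4 days — an arithmetic progression with common difference 1.
Next gap: 5 days. Sep 27 2007 + 5 days = Oct 2 2007.
Next gap: 6 days. Oct 2 2007 + 6 days = Oct 8 2007.
Next gap: 7 days. Oct 8 2007 + 7 days = Oct 15 2007.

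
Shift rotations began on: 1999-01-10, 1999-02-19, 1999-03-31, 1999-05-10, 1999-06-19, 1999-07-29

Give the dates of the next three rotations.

1999-09-07, 1999-10-17, 1999-11-26

Gaps between consecutive events: 40, 40, 40, 40, 40 days — a constant 40-day interval.
1999-07-29 + 40 days = 1999-09-07.
1999-09-07 + 40 days = 1999-10-17.
1999-10-17 + 40 days = 1999-11-26.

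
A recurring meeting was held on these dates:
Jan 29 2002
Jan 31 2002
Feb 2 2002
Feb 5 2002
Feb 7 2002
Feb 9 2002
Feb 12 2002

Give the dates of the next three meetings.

Every event lands on a Tuesday or Thursday or Saturday (gaps cycle 2, 2, 3, 2, 2, 3).
So the schedule is: every Tuesday, Thursday and Saturday.
Next Thursday: Feb 14 2002.
The following Saturday is Feb 16 2002.
The following Tuesday is Feb 19 2002.

Feb 14 2002, Feb 16 2002, Feb 19 2002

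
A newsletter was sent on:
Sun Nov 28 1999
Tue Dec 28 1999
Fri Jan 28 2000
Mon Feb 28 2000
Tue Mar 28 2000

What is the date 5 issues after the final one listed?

Mon Aug 28 2000

Gaps: 30, 31, 31, 29 days — not constant. Every event is on the 28th of the month.
Pattern: the 28th of each month.
April 2000: Fri Apr 28 2000.
Next: May 2000 → Sun May 28 2000.
June 2000: Wed Jun 28 2000.
July 2000: Fri Jul 28 2000.
Next: August 2000 → Mon Aug 28 2000.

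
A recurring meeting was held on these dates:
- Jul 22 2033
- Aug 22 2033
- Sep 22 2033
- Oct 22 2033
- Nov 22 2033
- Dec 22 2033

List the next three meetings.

Jan 22 2034, Feb 22 2034, Mar 22 2034

Each date is the 22nd; the gaps (31, 31, 30, 31, 30) track the month lengths.
The rule is the 22nd of each month.
January 2034: Jan 22 2034.
February 2034: Feb 22 2034.
March 2034: Mar 22 2034.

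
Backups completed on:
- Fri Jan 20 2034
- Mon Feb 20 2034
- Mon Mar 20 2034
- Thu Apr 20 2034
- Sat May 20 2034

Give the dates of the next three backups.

Tue Jun 20 2034, Thu Jul 20 2034, Sun Aug 20 2034

Gaps: 31, 28, 31, 30 days — not constant. Every event is on the 20th of the month.
Pattern: the 20th of each month.
Next: June 2034 → Tue Jun 20 2034.
Next: July 2034 → Thu Jul 20 2034.
August 2034: Sun Aug 20 2034.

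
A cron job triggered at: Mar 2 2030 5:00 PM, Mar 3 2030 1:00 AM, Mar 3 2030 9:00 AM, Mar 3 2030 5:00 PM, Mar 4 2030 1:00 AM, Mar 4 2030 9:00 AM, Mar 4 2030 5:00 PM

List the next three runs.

Mar 5 2030 1:00 AM, Mar 5 2030 9:00 AM, Mar 5 2030 5:00 PM

Gaps: 8, 8, 8, 8, 8, 8 hours — each event is 8 hours after the previous one.
Mar 4 2030 5:00 PM + 8 h = Mar 5 2030 1:00 AM.
Mar 5 2030 1:00 AM + 8 h = Mar 5 2030 9:00 AM.
Mar 5 2030 9:00 AM + 8 h = Mar 5 2030 5:00 PM.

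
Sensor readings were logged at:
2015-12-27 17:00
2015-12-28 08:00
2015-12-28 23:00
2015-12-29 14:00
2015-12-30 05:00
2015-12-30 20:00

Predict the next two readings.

Spacing: 15, 15, 15, 15, 15 h — constant 15 h.
2015-12-30 20:00 + 15 h = 2015-12-31 11:00.
2015-12-31 11:00 + 15 h = 2016-01-01 02:00.

2015-12-31 11:00, 2016-01-01 02:00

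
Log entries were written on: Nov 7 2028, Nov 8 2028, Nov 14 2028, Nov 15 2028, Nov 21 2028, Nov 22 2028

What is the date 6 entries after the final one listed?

Dec 13 2028

Every event lands on a Tuesday or Wednesday (gaps cycle 1, 6, 1, 6, 1).
So the schedule is: every Tuesday and Wednesday.
Next Tuesday: Nov 28 2028.
The following Wednesday is Nov 29 2028.
The following Tuesday is Dec 5 2028.
The following Wednesday is Dec 6 2028.
Next Tuesday: Dec 12 2028.
Next Wednesday: Dec 13 2028.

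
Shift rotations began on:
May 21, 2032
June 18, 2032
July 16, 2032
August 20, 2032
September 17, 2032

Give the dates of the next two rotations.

October 15, 2032; November 19, 2032

These are Fridays at 28- or 35-day spacing (28, 28, 35, 28).
The pattern: 3rd Friday of the month.
October 2032 — 3rd Friday is October 15, 2032.
3rd Friday of November 2032: November 19, 2032.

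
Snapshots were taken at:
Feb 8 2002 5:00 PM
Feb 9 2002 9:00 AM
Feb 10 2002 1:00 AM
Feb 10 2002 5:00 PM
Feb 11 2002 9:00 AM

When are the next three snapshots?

The interval is a steady 16 hours (16, 16, 16, 16).
Feb 11 2002 9:00 AM + 16 h = Feb 12 2002 1:00 AM.
Feb 12 2002 1:00 AM + 16 h = Feb 12 2002 5:00 PM.
Feb 12 2002 5:00 PM + 16 h = Feb 13 2002 9:00 AM.

Feb 12 2002 1:00 AM, Feb 12 2002 5:00 PM, Feb 13 2002 9:00 AM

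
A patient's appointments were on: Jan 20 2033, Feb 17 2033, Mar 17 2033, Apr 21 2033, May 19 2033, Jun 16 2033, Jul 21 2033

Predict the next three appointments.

Aug 18 2033, Sep 15 2033, Oct 20 2033

All dates are Thursdays, 28, 28, 35, 28, 28, 35 days apart.
Specifically, the 3rd Thursday of each month.
3rd Thursday of August 2033: Aug 18 2033.
3rd Thursday of September 2033: Sep 15 2033.
October 2033 — 3rd Thursday is Oct 20 2033.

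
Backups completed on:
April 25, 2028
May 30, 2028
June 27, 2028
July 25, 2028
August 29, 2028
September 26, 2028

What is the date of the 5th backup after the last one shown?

February 27, 2029

Every date is a Tuesday; gaps 35, 28, 28, 35, 28 days.
Each is the last Tuesday of its month (at least one falls on the 29th or later, ruling out '4th Tuesday').
Last Tuesday of October 2028: October 31, 2028.
Last Tuesday of November 2028: November 28, 2028.
December 2028 ends with Tuesday December 26, 2028.
Last Tuesday of January 2029: January 30, 2029.
Last Tuesday of February 2029: February 27, 2029.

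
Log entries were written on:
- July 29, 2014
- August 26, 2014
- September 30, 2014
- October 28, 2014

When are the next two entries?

All Tuesdays; the gaps (28, 35, 28) vary with month length.
This is the last Tuesday of each month.
November 2014 ends with Tuesday November 25, 2014.
December 2014 ends with Tuesday December 30, 2014.

November 25, 2014; December 30, 2014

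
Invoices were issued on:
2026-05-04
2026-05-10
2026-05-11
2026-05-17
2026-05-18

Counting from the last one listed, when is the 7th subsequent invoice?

2026-06-14

Every event lands on a Monday or Sunday (gaps cycle 6, 1, 6, 1).
So the schedule is: every Monday and Sunday.
Next Sunday: 2026-05-24.
The following Monday is 2026-05-25.
Next Sunday: 2026-05-31.
Next Monday: 2026-06-01.
The following Sunday is 2026-06-07.
Next Monday: 2026-06-08.
Next Sunday: 2026-06-14.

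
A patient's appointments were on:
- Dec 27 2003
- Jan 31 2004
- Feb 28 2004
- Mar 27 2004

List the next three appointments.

All Saturdays; the gaps (35, 28, 28) vary with month length.
This is the last Saturday of each month.
April 2004 ends with Saturday Apr 24 2004.
Last Saturday of May 2004: May 29 2004.
Last Saturday of June 2004: Jun 26 2004.

Apr 24 2004, May 29 2004, Jun 26 2004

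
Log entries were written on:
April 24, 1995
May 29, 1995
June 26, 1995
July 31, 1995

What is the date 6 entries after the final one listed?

Every date is a Monday; gaps 35, 28, 35 days.
Each is the last Monday of its month (at least one falls on the 29th or later, ruling out '4th Monday').
August 1995 ends with Monday August 28, 1995.
September 1995 ends with Monday September 25, 1995.
Last Monday of October 1995: October 30, 1995.
Last Monday of November 1995: November 27, 1995.
December 1995 ends with Monday December 25, 1995.
Last Monday of January 1996: January 29, 1996.

January 29, 1996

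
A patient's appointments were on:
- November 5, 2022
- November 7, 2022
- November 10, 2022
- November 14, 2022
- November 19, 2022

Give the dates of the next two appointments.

November 25, 2022; December 2, 2022

The spacing grows by 1 each time: 2, 3, 4, 5 days.
Next gap: 6 days. November 19, 2022 + 6 days = November 25, 2022.
Next gap: 7 days. November 25, 2022 + 7 days = December 2, 2022.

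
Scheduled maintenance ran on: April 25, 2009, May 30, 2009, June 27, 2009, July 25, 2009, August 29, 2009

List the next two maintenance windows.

September 26, 2009; October 31, 2009

Every date is a Saturday; gaps 35, 28, 28, 35 days.
Each is the last Saturday of its month (at least one falls on the 29th or later, ruling out '4th Saturday').
Last Saturday of September 2009: September 26, 2009.
October 2009 ends with Saturday October 31, 2009.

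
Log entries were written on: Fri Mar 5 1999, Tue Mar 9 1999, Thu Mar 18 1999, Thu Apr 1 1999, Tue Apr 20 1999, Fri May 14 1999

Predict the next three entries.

Sat Jun 12 1999, Fri Jul 16 1999, Tue Aug 24 1999

Gaps: 4, 9, 14, 19, 24 days — each gap is 5 larger than the previous one.
Next gap: 29 days. Fri May 14 1999 + 29 days = Sat Jun 12 1999.
Next gap: 34 days. Sat Jun 12 1999 + 34 days = Fri Jul 16 1999.
Next gap: 39 days. Fri Jul 16 1999 + 39 days = Tue Aug 24 1999.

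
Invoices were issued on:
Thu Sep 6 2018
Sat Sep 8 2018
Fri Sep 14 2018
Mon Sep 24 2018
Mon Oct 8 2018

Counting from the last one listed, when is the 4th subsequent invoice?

The spacing grows by 4 each time: 2, 6, 10, 14 days.
Next gap: 18 days. Mon Oct 8 2018 + 18 days = Fri Oct 26 2018.
Next gap: 22 days. Fri Oct 26 2018 + 22 days = Sat Nov 17 2018.
Next gap: 26 days. Sat Nov 17 2018 + 26 days = Thu Dec 13 2018.
Next gap: 30 days. Thu Dec 13 2018 + 30 days = Sat Jan 12 2019.

Sat Jan 12 2019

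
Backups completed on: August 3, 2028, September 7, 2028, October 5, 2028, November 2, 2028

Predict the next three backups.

These are Thursdays at 28- or 35-day spacing (35, 28, 28).
The pattern: 1st Thursday of the month.
1st Thursday of December 2028: December 7, 2028.
1st Thursday of January 2029: January 4, 2029.
1st Thursday of February 2029: February 1, 2029.

December 7, 2028; January 4, 2029; February 1, 2029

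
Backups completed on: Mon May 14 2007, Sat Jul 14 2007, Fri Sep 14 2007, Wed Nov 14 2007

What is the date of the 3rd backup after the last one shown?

Wed May 14 2008

Each date is the 14th; the gaps (61, 62, 61) track the month lengths.
The rule is the 14th of every 2 months.
January 2008: Mon Jan 14 2008.
Next: March 2008 → Fri Mar 14 2008.
May 2008: Wed May 14 2008.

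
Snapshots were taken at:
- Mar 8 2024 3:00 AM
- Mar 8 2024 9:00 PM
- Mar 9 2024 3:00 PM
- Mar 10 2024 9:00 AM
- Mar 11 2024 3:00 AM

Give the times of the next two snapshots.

Mar 11 2024 9:00 PM, Mar 12 2024 3:00 PM

Gaps: 18, 18, 18, 18 hours — each event is 18 hours after the previous one.
Mar 11 2024 3:00 AM + 18 h = Mar 11 2024 9:00 PM.
Mar 11 2024 9:00 PM + 18 h = Mar 12 2024 3:00 PM.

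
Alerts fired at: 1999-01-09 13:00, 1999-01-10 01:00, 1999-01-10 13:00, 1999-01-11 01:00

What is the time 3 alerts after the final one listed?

The interval is a steady 12 hours (12, 12, 12).
1999-01-11 01:00 + 12 h = 1999-01-11 13:00.
1999-01-11 13:00 + 12 h = 1999-01-12 01:00.
1999-01-12 01:00 + 12 h = 1999-01-12 13:00.

1999-01-12 13:00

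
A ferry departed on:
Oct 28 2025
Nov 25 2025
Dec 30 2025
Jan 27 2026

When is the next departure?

Feb 24 2026

All Tuesdays; the gaps (28, 35, 28) vary with month length.
This is the last Tuesday of each month.
February 2026 ends with Tuesday Feb 24 2026.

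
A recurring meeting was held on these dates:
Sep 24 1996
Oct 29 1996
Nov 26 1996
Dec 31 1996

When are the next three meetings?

All Tuesdays; the gaps (35, 28, 35) vary with month length.
This is the last Tuesday of each month.
Last Tuesday of January 1997: Jan 28 1997.
February 1997 ends with Tuesday Feb 25 1997.
March 1997 ends with Tuesday Mar 25 1997.

Jan 28 1997, Feb 25 1997, Mar 25 1997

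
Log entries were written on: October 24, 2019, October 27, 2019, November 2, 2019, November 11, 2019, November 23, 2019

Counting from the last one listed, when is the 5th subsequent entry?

Gaps: 3, 6, 9, 12 days — each gap is 3 larger than the previous one.
Next gap: 15 days. November 23, 2019 + 15 days = December 8, 2019.
Next gap: 18 days. December 8, 2019 + 18 days = December 26, 2019.
Next gap: 21 days. December 26, 2019 + 21 days = January 16, 2020.
Next gap: 24 days. January 16, 2020 + 24 days = February 9, 2020.
Next gap: 27 days. February 9, 2020 + 27 days = March 7, 2020.

March 7, 2020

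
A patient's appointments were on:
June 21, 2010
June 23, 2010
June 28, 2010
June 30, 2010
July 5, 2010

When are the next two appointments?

July 7, 2010; July 12, 2010

Every event lands on a Monday or Wednesday (gaps cycle 2, 5, 2, 5).
So the schedule is: every Monday and Wednesday.
Next Wednesday: July 7, 2010.
The following Monday is July 12, 2010.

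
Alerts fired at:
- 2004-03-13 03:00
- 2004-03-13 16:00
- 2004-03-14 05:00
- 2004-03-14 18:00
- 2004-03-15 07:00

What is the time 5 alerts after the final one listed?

2004-03-18 00:00

The interval is a steady 13 hours (13, 13, 13, 13).
2004-03-15 07:00 + 13 h = 2004-03-15 20:00.
2004-03-15 20:00 + 13 h = 2004-03-16 09:00.
2004-03-16 09:00 + 13 h = 2004-03-16 22:00.
2004-03-16 22:00 + 13 h = 2004-03-17 11:00.
2004-03-17 11:00 + 13 h = 2004-03-18 00:00.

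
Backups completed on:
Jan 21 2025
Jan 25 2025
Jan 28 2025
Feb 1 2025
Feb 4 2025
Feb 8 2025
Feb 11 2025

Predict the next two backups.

Gaps: 4, 3, 4, 3, 4, 3 days — not constant, but cyclic with period 2.
The events fall on every Tuesday and Saturday.
The following Saturday is Feb 15 2025.
Next Tuesday: Feb 18 2025.

Feb 15 2025, Feb 18 2025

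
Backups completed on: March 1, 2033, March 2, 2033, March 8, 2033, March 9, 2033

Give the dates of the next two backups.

March 15, 2033; March 16, 2033

The gap pattern 1, 6, 1 repeats every 2 events.
These are the Tuesdays and Wednesdays of each week.
The following Tuesday is March 15, 2033.
Next Wednesday: March 16, 2033.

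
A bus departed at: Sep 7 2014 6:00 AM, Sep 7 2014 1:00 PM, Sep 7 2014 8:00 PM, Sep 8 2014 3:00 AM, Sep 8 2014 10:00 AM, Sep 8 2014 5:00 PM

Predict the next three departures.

Sep 9 2014 12:00 AM, Sep 9 2014 7:00 AM, Sep 9 2014 2:00 PM

Spacing: 7, 7, 7, 7, 7 h — constant 7 h.
Sep 8 2014 5:00 PM + 7 h = Sep 9 2014 12:00 AM.
Sep 9 2014 12:00 AM + 7 h = Sep 9 2014 7:00 AM.
Sep 9 2014 7:00 AM + 7 h = Sep 9 2014 2:00 PM.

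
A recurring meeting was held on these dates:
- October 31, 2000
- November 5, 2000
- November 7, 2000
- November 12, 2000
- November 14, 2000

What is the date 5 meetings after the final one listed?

December 3, 2000

Every event lands on a Tuesday or Sunday (gaps cycle 5, 2, 5, 2).
So the schedule is: every Tuesday and Sunday.
Next Sunday: November 19, 2000.
The following Tuesday is November 21, 2000.
Next Sunday: November 26, 2000.
Next Tuesday: November 28, 2000.
Next Sunday: December 3, 2000.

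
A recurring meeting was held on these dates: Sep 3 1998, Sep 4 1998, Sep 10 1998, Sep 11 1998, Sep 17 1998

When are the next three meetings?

Every event lands on a Thursday or Friday (gaps cycle 1, 6, 1, 6).
So the schedule is: every Thursday and Friday.
The following Friday is Sep 18 1998.
Next Thursday: Sep 24 1998.
The following Friday is Sep 25 1998.

Sep 18 1998, Sep 24 1998, Sep 25 1998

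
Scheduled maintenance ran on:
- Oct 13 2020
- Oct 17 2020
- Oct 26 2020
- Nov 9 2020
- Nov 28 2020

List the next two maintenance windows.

Gaps: 4, 9, 14, 19 days — each gap is 5 larger than the previous one.
Next gap: 24 days. Nov 28 2020 + 24 days = Dec 22 2020.
Next gap: 29 days. Dec 22 2020 + 29 days = Jan 20 2021.

Dec 22 2020, Jan 20 2021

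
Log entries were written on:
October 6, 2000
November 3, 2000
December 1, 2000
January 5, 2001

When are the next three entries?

Gaps: 28, 28, 35 days — a mix of 28 and 35. Every date is a Friday.
Each is the 1st Friday of its month.
February 2001 — 1st Friday is February 2, 2001.
March 2001 — 1st Friday is March 2, 2001.
1st Friday of April 2001: April 6, 2001.

February 2, 2001; March 2, 2001; April 6, 2001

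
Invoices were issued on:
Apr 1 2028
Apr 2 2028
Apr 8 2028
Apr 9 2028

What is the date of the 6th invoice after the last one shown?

Apr 30 2028

Every event lands on a Saturday or Sunday (gaps cycle 1, 6, 1).
So the schedule is: every Saturday and Sunday.
The following Saturday is Apr 15 2028.
The following Sunday is Apr 16 2028.
The following Saturday is Apr 22 2028.
The following Sunday is Apr 23 2028.
The following Saturday is Apr 29 2028.
Next Sunday: Apr 30 2028.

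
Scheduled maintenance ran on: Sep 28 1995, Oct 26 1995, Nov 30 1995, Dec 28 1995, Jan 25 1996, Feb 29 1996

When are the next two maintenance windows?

These are Thursdays with 28, 35, 28, 28, 35-day gaps.
Each is the final Thursday of its month — Nov 30 1995 is past the 28th, so '4th Thursday' doesn't fit.
March 1996 ends with Thursday Mar 28 1996.
April 1996 ends with Thursday Apr 25 1996.

Mar 28 1996, Apr 25 1996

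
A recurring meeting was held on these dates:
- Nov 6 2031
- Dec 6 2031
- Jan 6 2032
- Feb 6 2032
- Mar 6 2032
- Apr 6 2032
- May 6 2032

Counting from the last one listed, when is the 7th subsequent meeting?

Dec 6 2032

Each date is the 6th; the gaps (30, 31, 31, 29, 31, 30) track the month lengths.
The rule is the 6th of each month.
June 2032: Jun 6 2032.
July 2032: Jul 6 2032.
August 2032: Aug 6 2032.
September 2032: Sep 6 2032.
Next: October 2032 → Oct 6 2032.
November 2032: Nov 6 2032.
Next: December 2032 → Dec 6 2032.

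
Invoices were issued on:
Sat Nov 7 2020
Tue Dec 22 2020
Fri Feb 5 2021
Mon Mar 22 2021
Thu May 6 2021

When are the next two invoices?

Sun Jun 20 2021, Wed Aug 4 2021

Gaps between consecutive events: 45, 45, 45, 45 days — a constant 45-day interval.
Thu May 6 2021 + 45 days = Sun Jun 20 2021.
Sun Jun 20 2021 + 45 days = Wed Aug 4 2021.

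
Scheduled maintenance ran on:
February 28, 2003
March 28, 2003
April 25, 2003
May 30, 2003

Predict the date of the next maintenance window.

Every date is a Friday; gaps 28, 28, 35 days.
Each is the last Friday of its month (at least one falls on the 29th or later, ruling out '4th Friday').
Last Friday of June 2003: June 27, 2003.

June 27, 2003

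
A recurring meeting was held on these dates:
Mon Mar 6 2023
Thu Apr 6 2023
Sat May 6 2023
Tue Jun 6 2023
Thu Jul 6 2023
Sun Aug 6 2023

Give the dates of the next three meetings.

Wed Sep 6 2023, Fri Oct 6 2023, Mon Nov 6 2023

Gaps: 31, 30, 31, 30, 31 days — not constant. Every event is on the 6th of the month.
Pattern: the 6th of each month.
Next: September 2023 → Wed Sep 6 2023.
October 2023: Fri Oct 6 2023.
Next: November 2023 → Mon Nov 6 2023.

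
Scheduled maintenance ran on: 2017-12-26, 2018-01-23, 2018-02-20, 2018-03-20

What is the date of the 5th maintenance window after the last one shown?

2018-08-07

The spacing is 28, 28, 28 days — always 28 days.
2018-03-20 + 28 days = 2018-04-17.
2018-04-17 + 28 days = 2018-05-15.
2018-05-15 + 28 days = 2018-06-12.
2018-06-12 + 28 days = 2018-07-10.
2018-07-10 + 28 days = 2018-08-07.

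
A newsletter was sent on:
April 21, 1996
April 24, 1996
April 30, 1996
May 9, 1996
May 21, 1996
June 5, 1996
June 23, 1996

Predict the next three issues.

Intervals are 3, 6, 9, 12, 15, 18 days — an arithmetic progression with common difference 3.
Next gap: 21 days. June 23, 1996 + 21 days = July 14, 1996.
Next gap: 24 days. July 14, 1996 + 24 days = August 7, 1996.
Next gap: 27 days. August 7, 1996 + 27 days = September 3, 1996.

July 14, 1996; August 7, 1996; September 3, 1996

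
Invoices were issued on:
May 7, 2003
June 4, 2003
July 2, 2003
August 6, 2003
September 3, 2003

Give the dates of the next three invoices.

Gaps: 28, 28, 35, 28 days — a mix of 28 and 35. Every date is a Wednesday.
Each is the 1st Wednesday of its month.
1st Wednesday of October 2003: October 1, 2003.
November 2003 — 1st Wednesday is November 5, 2003.
December 2003 — 1st Wednesday is December 3, 2003.

October 1, 2003; November 5, 2003; December 3, 2003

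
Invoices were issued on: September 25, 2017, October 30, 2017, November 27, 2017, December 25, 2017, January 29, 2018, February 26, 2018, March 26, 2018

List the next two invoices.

Every date is a Monday; gaps 35, 28, 28, 35, 28, 28 days.
Each is the last Monday of its month (at least one falls on the 29th or later, ruling out '4th Monday').
Last Monday of April 2018: April 30, 2018.
Last Monday of May 2018: May 28, 2018.

April 30, 2018; May 28, 2018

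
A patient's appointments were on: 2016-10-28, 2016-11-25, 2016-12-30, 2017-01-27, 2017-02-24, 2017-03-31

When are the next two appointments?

These are Fridays with 28, 35, 28, 28, 35-day gaps.
Each is the final Friday of its month — 2016-12-30 is past the 28th, so '4th Friday' doesn't fit.
April 2017 ends with Friday 2017-04-28.
May 2017 ends with Friday 2017-05-26.

2017-04-28, 2017-05-26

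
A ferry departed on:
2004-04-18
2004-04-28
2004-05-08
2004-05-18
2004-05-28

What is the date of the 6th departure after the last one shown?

2004-07-27

Every event comes 10 days after the last (10, 10, 10, 10).
2004-05-28 + 10 days = 2004-06-07.
2004-06-07 + 10 days = 2004-06-17.
2004-06-17 + 10 days = 2004-06-27.
2004-06-27 + 10 days = 2004-07-07.
2004-07-07 + 10 days = 2004-07-17.
2004-07-17 + 10 days = 2004-07-27.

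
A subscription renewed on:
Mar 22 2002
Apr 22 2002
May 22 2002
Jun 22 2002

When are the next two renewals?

Jul 22 2002, Aug 22 2002

The day-of-month is always 22 (31, 30, 31 days between events).
So this recurs on the 22nd of each month.
July 2002: Jul 22 2002.
August 2002: Aug 22 2002.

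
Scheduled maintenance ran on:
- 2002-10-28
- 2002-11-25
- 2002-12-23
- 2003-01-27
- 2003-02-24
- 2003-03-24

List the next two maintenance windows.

2003-04-28, 2003-05-26

Gaps: 28, 28, 35, 28, 28 days — a mix of 28 and 35. Every date is a Monday.
Each is the 4th Monday of its month.
4th Monday of April 2003: 2003-04-28.
4th Monday of May 2003: 2003-05-26.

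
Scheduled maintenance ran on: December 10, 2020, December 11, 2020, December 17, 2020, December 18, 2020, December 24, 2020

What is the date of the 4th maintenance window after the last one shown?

January 7, 2021

Every event lands on a Thursday or Friday (gaps cycle 1, 6, 1, 6).
So the schedule is: every Thursday and Friday.
The following Friday is December 25, 2020.
The following Thursday is December 31, 2020.
The following Friday is January 1, 2021.
The following Thursday is January 7, 2021.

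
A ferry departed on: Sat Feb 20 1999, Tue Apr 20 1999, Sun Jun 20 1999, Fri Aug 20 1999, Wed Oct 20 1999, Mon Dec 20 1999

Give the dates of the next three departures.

Gaps: 59, 61, 61, 61, 61 days — not constant. Every event is on the 20th of the month.
Pattern: the 20th of every 2 months.
Next: February 2000 → Sun Feb 20 2000.
April 2000: Thu Apr 20 2000.
June 2000: Tue Jun 20 2000.

Sun Feb 20 2000, Thu Apr 20 2000, Tue Jun 20 2000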